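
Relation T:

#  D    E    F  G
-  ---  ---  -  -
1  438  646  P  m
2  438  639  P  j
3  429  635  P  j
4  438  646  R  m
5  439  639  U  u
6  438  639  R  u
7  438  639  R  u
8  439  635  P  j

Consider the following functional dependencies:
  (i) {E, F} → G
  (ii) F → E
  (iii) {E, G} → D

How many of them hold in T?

1

(i) {E, F} → G: every LHS value maps to a single RHS value — holds.
(ii) F → E: F=P: rows 1, 2, 3, 8 → E takes values {646, 639, 635} — violation; F=R: rows 4, 6, 7 → E takes values {646, 639} — violation — fails.
(iii) {E, G} → D: (E=635, G=j): rows 3, 8 → D takes values {429, 439} — violation; (E=639, G=u): rows 5, 6, 7 → D takes values {439, 438} — violation — fails.
1 of the 3 dependencies holds.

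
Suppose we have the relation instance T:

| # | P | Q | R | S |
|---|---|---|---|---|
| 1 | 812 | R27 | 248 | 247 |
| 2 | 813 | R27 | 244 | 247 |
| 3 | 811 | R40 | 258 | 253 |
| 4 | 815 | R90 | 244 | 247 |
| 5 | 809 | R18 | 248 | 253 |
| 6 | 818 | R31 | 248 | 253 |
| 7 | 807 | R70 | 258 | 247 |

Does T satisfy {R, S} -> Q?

No

(R=248, S=247): row 1 → Q = R27 ✓
(R=244, S=247): rows 2, 4 → Q takes values {R27, R90} — violation
(R=258, S=253): row 3 → Q = R40 ✓
(R=248, S=253): rows 5, 6 → Q takes values {R18, R31} — violation
(R=258, S=247): row 7 → Q = R70 ✓
Two rows agree on {R, S} but differ on Q, so {R, S} -> Q does not hold.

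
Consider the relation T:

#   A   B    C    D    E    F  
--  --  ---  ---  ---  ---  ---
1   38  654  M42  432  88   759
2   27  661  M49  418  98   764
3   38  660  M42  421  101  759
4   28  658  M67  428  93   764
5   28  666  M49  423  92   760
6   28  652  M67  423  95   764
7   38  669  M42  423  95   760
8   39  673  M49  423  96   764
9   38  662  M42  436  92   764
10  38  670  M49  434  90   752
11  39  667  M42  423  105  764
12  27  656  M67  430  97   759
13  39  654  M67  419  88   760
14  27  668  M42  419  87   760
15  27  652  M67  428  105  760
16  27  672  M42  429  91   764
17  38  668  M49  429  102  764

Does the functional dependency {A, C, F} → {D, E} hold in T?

No

(A=38, C=M42, F=759): rows 1, 3 → {D,E} takes values {(432, 88), (421, 101)} — violation
(A=27, C=M49, F=764): row 2 → {D,E} = (418, 98) ✓
(A=28, C=M67, F=764): rows 4, 6 → {D,E} takes values {(428, 93), (423, 95)} — violation
(A=28, C=M49, F=760): row 5 → {D,E} = (423, 92) ✓
(A=38, C=M42, F=760): row 7 → {D,E} = (423, 95) ✓
(A=39, C=M49, F=764): row 8 → {D,E} = (423, 96) ✓
(A=38, C=M42, F=764): row 9 → {D,E} = (436, 92) ✓
(A=38, C=M49, F=752): row 10 → {D,E} = (434, 90) ✓
(A=39, C=M42, F=764): row 11 → {D,E} = (423, 105) ✓
(A=27, C=M67, F=759): row 12 → {D,E} = (430, 97) ✓
(A=39, C=M67, F=760): row 13 → {D,E} = (419, 88) ✓
(A=27, C=M42, F=760): row 14 → {D,E} = (419, 87) ✓
(A=27, C=M67, F=760): row 15 → {D,E} = (428, 105) ✓
(A=27, C=M42, F=764): row 16 → {D,E} = (429, 91) ✓
(A=38, C=M49, F=764): row 17 → {D,E} = (429, 102) ✓
Two rows agree on {A, C, F} but differ on {D, E}, so {A, C, F} → {D, E} does not hold.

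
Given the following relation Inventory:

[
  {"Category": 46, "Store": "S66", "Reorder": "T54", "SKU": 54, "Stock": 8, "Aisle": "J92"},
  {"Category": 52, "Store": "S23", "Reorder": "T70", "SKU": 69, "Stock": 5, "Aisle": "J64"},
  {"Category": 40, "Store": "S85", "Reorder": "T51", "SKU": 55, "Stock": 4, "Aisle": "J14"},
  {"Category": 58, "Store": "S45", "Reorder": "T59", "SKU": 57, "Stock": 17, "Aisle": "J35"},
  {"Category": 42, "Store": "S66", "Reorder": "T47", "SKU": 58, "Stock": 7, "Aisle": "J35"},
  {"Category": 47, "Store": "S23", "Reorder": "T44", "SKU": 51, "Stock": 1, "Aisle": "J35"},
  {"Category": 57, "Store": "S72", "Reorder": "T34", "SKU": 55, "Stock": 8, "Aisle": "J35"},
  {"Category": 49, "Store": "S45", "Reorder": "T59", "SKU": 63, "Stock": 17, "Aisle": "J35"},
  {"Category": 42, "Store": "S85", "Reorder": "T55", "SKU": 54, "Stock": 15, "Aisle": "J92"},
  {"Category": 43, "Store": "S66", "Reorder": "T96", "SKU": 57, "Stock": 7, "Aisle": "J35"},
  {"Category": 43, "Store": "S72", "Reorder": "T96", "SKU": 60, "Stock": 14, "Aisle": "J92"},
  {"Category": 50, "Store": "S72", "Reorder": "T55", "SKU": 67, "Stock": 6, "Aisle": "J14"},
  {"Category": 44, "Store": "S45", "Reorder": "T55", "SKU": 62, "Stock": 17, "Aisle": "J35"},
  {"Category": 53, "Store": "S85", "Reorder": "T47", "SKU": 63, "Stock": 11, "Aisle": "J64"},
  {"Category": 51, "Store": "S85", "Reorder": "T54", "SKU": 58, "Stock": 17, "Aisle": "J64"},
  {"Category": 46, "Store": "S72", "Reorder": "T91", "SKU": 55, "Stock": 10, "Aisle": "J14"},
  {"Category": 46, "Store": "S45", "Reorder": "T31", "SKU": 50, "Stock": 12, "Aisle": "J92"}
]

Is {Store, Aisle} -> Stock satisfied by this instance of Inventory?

(Store=S66, Aisle=J92): 1 row → Stock = 8 ✓
(Store=S23, Aisle=J64): 1 row → Stock = 5 ✓
(Store=S85, Aisle=J14): 1 row → Stock = 4 ✓
(Store=S45, Aisle=J35): 3 rows → Stock = 17, 17, 17 ✓
(Store=S66, Aisle=J35): 2 rows → Stock = 7, 7 ✓
(Store=S23, Aisle=J35): 1 row → Stock = 1 ✓
(Store=S72, Aisle=J35): 1 row → Stock = 8 ✓
(Store=S85, Aisle=J92): 1 row → Stock = 15 ✓
(Store=S72, Aisle=J92): 1 row → Stock = 14 ✓
(Store=S72, Aisle=J14): 2 rows → Stock takes values {6, 10} — violation
(Store=S85, Aisle=J64): 2 rows → Stock takes values {11, 17} — violation
(Store=S45, Aisle=J92): 1 row → Stock = 12 ✓
Two rows agree on {Store, Aisle} but differ on Stock, so {Store, Aisle} -> Stock does not hold.

No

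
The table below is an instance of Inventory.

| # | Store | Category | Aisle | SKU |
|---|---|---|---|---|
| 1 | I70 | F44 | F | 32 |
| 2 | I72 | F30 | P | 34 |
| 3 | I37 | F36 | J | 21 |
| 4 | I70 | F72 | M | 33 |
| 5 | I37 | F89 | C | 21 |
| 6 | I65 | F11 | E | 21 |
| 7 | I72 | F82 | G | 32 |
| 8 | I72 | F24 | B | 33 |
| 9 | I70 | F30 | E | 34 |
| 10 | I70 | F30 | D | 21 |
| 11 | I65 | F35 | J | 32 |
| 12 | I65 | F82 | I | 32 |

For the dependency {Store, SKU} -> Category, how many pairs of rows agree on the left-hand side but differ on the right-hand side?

(Store=I37, SKU=21): violating pairs (3,5) — 1 pair.
(Store=I65, SKU=32): violating pairs (11,12) — 1 pair.

2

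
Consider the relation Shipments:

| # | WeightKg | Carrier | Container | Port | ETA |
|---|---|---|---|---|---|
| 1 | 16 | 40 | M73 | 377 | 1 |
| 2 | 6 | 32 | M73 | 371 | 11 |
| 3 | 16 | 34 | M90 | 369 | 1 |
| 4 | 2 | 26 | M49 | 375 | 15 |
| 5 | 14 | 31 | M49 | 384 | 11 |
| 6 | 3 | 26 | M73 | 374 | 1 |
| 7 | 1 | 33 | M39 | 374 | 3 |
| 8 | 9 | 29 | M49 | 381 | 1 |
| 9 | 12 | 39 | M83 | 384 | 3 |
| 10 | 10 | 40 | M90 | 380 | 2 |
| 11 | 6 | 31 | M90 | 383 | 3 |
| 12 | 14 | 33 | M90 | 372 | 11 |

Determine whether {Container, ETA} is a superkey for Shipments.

No

Rows 1 and 6 have the same {Container, ETA} value (Container=M73, ETA=1) but are distinct tuples, so {Container, ETA} does not determine every attribute — not a superkey.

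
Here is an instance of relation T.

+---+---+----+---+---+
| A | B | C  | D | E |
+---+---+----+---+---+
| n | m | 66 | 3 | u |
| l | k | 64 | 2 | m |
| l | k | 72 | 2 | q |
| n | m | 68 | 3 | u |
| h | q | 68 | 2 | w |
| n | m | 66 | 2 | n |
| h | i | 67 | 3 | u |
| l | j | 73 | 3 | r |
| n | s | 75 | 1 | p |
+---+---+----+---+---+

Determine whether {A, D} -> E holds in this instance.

(A=n, D=3): 2 rows → E = u, u ✓
(A=l, D=2): 2 rows → E takes values {m, q} — violation
(A=h, D=2): 1 row → E = w ✓
(A=n, D=2): 1 row → E = n ✓
(A=h, D=3): 1 row → E = u ✓
(A=l, D=3): 1 row → E = r ✓
(A=n, D=1): 1 row → E = p ✓
Two rows agree on {A, D} but differ on E, so {A, D} -> E does not hold.

No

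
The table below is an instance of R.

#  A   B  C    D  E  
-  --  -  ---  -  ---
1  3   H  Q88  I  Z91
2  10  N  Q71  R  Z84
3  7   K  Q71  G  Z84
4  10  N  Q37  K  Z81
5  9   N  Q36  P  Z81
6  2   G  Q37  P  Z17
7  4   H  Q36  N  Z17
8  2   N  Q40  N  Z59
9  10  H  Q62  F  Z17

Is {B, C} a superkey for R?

Yes

All 9 rows have distinct {B, C} values, so {B, C} → (all attributes) holds and {B, C} is a superkey.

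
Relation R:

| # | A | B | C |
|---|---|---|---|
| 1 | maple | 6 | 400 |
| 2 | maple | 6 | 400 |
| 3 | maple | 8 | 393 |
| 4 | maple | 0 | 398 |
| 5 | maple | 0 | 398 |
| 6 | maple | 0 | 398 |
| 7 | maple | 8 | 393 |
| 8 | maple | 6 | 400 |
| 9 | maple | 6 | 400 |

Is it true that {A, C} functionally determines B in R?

(A=maple, C=400): rows 1, 2, 8, 9 → B = 6, 6, 6, 6 ✓
(A=maple, C=393): rows 3, 7 → B = 8, 8 ✓
(A=maple, C=398): rows 4, 5, 6 → B = 0, 0, 0 ✓
Every {A, C} value is associated with a single B value, so {A, C} -> B holds.

Yes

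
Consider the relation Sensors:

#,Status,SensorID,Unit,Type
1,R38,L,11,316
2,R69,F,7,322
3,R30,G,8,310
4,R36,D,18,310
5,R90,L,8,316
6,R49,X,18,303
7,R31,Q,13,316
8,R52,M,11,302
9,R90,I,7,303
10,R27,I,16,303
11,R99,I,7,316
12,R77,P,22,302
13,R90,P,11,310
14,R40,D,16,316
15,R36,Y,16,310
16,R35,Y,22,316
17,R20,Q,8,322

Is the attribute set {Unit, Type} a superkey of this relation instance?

All 17 rows have distinct {Unit, Type} values, so {Unit, Type} → (all attributes) holds and {Unit, Type} is a superkey.

Yes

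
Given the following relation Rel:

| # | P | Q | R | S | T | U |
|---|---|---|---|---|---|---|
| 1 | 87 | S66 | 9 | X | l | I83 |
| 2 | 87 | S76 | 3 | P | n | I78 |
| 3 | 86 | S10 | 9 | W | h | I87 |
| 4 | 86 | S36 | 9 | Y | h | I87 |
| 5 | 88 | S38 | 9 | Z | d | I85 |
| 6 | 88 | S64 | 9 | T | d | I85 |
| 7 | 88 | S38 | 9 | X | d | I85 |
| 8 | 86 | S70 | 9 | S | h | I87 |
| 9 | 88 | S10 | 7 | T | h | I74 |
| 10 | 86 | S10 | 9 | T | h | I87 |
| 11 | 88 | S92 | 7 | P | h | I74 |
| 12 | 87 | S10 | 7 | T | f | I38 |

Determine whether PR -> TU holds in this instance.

Yes

(P=87, R=9): row 1 → {T,U} = (l, I83) ✓
(P=87, R=3): row 2 → {T,U} = (n, I78) ✓
(P=86, R=9): rows 3, 4, 8, 10 → {T,U} = (h, I87), (h, I87), (h, I87), (h, I87) ✓
(P=88, R=9): rows 5, 6, 7 → {T,U} = (d, I85), (d, I85), (d, I85) ✓
(P=88, R=7): rows 9, 11 → {T,U} = (h, I74), (h, I74) ✓
(P=87, R=7): row 12 → {T,U} = (f, I38) ✓
Every PR value is associated with a single TU value, so PR -> TU holds.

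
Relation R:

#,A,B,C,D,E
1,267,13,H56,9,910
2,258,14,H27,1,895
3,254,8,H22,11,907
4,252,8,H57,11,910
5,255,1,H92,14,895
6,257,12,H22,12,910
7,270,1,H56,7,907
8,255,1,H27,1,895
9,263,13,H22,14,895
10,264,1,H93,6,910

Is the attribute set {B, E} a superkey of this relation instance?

No

Rows 5 and 8 have the same {B, E} value (B=1, E=895) but are distinct tuples, so {B, E} does not determine every attribute — not a superkey.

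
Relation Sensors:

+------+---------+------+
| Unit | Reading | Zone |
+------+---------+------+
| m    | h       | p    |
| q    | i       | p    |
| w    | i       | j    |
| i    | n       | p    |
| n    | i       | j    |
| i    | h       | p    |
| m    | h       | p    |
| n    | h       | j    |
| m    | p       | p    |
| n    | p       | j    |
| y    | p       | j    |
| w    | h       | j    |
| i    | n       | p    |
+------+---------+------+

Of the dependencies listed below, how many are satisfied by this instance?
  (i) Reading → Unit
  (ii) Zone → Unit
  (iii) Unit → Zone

1

(i) Reading → Unit: Reading=h: 5 rows → Unit takes values {m, i, n, w} — violation; Reading=i: 3 rows → Unit takes values {q, w, n} — violation; Reading=p: 3 rows → Unit takes values {m, n, y} — violation — fails.
(ii) Zone → Unit: Zone=p: 7 rows → Unit takes values {m, q, i} — violation; Zone=j: 6 rows → Unit takes values {w, n, y} — violation — fails.
(iii) Unit → Zone: every LHS value maps to a single RHS value — holds.
1 of the 3 dependencies holds.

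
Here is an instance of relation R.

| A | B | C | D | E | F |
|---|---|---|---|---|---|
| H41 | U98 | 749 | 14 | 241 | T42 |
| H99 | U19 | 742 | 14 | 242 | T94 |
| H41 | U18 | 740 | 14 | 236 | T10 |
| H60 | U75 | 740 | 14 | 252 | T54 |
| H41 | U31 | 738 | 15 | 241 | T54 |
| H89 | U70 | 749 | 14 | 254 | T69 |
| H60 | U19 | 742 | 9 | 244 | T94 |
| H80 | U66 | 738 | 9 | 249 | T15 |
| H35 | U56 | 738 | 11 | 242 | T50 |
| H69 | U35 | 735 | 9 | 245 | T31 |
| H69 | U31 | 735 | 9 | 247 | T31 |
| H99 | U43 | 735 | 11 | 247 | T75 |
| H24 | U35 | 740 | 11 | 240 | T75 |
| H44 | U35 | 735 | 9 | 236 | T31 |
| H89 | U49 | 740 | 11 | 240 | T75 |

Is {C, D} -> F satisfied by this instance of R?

No

(C=749, D=14): 2 rows → F takes values {T42, T69} — violation
(C=742, D=14): 1 row → F = T94 ✓
(C=740, D=14): 2 rows → F takes values {T10, T54} — violation
(C=738, D=15): 1 row → F = T54 ✓
(C=742, D=9): 1 row → F = T94 ✓
(C=738, D=9): 1 row → F = T15 ✓
(C=738, D=11): 1 row → F = T50 ✓
(C=735, D=9): 3 rows → F = T31, T31, T31 ✓
(C=735, D=11): 1 row → F = T75 ✓
(C=740, D=11): 2 rows → F = T75, T75 ✓
Two rows agree on {C, D} but differ on F, so {C, D} -> F does not hold.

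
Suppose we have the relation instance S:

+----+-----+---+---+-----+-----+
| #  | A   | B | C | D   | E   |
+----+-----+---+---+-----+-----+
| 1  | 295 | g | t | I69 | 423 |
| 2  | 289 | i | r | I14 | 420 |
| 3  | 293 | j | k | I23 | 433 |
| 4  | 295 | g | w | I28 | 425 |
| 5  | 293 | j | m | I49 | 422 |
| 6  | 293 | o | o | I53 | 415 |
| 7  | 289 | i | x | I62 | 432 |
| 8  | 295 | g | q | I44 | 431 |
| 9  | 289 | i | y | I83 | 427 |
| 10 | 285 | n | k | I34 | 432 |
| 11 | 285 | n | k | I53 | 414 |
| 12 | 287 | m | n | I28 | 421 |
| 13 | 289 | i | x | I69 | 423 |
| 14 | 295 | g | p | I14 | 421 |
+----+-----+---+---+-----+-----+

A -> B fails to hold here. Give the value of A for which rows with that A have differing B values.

293

A=295: rows 1, 4, 8, 14 → B = g, g, g, g ✓
A=289: rows 2, 7, 9, 13 → B = i, i, i, i ✓
A=293: rows 3, 5, 6 → B takes values {j, o} — violation
A=285: rows 10, 11 → B = n, n ✓
A=287: row 12 → B = m ✓
The only A value with inconsistent B is A=293.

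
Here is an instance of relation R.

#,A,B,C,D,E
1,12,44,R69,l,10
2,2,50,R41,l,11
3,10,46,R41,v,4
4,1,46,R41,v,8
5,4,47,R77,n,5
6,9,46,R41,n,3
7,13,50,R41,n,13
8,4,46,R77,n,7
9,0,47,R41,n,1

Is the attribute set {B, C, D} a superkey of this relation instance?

Rows 3 and 4 have the same {B, C, D} value (B=46, C=R41, D=v) but are distinct tuples, so {B, C, D} does not determine every attribute — not a superkey.

No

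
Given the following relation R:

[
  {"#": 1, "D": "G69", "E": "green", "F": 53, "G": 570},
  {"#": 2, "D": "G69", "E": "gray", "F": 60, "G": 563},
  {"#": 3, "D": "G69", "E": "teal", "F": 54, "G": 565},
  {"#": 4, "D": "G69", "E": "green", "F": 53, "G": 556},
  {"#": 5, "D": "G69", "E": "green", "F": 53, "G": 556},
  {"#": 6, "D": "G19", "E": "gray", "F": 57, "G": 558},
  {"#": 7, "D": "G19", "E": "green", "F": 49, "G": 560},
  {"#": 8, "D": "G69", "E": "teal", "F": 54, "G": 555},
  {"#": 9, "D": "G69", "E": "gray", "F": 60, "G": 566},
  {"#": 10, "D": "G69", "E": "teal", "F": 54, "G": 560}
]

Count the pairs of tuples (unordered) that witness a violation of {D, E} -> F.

0

(D=G69, E=green): all 3 rows agree on F — 0 pairs.
(D=G69, E=gray): all 2 rows agree on F — 0 pairs.
(D=G69, E=teal): all 3 rows agree on F — 0 pairs.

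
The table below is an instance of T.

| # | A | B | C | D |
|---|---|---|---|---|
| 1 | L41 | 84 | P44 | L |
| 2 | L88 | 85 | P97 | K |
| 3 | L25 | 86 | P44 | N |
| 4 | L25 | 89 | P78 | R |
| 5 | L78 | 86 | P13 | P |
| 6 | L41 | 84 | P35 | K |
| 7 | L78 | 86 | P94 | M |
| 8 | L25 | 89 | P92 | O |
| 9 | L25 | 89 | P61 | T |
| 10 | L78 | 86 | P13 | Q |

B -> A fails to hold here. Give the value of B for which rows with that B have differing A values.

B=84: rows 1, 6 → A = L41, L41 ✓
B=85: row 2 → A = L88 ✓
B=86: rows 3, 5, 7, 10 → A takes values {L25, L78} — violation
B=89: rows 4, 8, 9 → A = L25, L25, L25 ✓
The only B value with inconsistent A is B=86.

86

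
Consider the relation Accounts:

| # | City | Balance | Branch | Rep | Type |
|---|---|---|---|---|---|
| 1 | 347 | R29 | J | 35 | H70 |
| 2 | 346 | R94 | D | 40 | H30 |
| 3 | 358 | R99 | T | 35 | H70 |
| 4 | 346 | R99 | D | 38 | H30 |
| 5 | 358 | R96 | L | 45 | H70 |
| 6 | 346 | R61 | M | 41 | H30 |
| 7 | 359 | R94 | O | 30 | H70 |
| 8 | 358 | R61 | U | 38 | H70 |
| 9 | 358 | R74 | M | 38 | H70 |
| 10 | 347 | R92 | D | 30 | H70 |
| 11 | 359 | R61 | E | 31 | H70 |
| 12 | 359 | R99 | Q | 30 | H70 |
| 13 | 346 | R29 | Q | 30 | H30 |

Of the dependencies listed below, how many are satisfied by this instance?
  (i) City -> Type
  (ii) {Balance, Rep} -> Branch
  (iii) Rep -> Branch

(i) City -> Type: every LHS value maps to a single RHS value — holds.
(ii) {Balance, Rep} -> Branch: every LHS value maps to a single RHS value — holds.
(iii) Rep -> Branch: Rep=35: rows 1, 3 → Branch takes values {J, T} — violation; Rep=38: rows 4, 8, 9 → Branch takes values {D, U, M} — violation; Rep=30: rows 7, 10, 12, 13 → Branch takes values {O, D, Q} — violation — fails.
2 of the 3 dependencies hold.

2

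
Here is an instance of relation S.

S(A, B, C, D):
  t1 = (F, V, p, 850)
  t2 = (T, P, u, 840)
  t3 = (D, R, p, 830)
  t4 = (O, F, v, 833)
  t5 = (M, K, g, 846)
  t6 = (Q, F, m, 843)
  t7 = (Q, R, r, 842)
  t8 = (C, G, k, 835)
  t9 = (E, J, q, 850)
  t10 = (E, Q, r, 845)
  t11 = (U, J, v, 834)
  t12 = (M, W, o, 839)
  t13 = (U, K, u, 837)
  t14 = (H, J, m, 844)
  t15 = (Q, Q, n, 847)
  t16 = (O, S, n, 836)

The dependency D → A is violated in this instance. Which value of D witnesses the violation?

D=850: rows 1, 9 → A takes values {F, E} — violation
D=840: row 2 → A = T ✓
D=830: row 3 → A = D ✓
D=833: row 4 → A = O ✓
D=846: row 5 → A = M ✓
D=843: row 6 → A = Q ✓
D=842: row 7 → A = Q ✓
D=835: row 8 → A = C ✓
D=845: row 10 → A = E ✓
D=834: row 11 → A = U ✓
D=839: row 12 → A = M ✓
D=837: row 13 → A = U ✓
D=844: row 14 → A = H ✓
D=847: row 15 → A = Q ✓
D=836: row 16 → A = O ✓
The only D value with inconsistent A is D=850.

850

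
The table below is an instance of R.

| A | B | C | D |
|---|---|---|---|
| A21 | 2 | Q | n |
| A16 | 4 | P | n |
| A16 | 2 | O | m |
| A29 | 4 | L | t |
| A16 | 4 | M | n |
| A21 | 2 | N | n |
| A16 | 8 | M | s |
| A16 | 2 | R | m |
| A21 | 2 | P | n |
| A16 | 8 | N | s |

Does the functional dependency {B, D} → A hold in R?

Yes

(B=2, D=n): 3 rows → A = A21, A21, A21 ✓
(B=4, D=n): 2 rows → A = A16, A16 ✓
(B=2, D=m): 2 rows → A = A16, A16 ✓
(B=4, D=t): 1 row → A = A29 ✓
(B=8, D=s): 2 rows → A = A16, A16 ✓
Every {B, D} value is associated with a single A value, so {B, D} → A holds.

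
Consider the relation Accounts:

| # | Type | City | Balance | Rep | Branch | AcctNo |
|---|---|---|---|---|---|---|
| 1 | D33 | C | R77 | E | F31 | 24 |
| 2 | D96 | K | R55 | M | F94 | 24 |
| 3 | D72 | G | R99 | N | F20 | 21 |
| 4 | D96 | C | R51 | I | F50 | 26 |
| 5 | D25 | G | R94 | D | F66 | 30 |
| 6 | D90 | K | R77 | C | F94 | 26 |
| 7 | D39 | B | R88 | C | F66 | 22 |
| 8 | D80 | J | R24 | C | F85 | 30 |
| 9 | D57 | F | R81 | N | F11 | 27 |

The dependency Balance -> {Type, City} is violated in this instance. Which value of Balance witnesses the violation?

Balance=R77: rows 1, 6 → {Type,City} takes values {(D33, C), (D90, K)} — violation
Balance=R55: row 2 → {Type,City} = (D96, K) ✓
Balance=R99: row 3 → {Type,City} = (D72, G) ✓
Balance=R51: row 4 → {Type,City} = (D96, C) ✓
Balance=R94: row 5 → {Type,City} = (D25, G) ✓
Balance=R88: row 7 → {Type,City} = (D39, B) ✓
Balance=R24: row 8 → {Type,City} = (D80, J) ✓
Balance=R81: row 9 → {Type,City} = (D57, F) ✓
The only Balance value with inconsistent RHS is Balance=R77.

R77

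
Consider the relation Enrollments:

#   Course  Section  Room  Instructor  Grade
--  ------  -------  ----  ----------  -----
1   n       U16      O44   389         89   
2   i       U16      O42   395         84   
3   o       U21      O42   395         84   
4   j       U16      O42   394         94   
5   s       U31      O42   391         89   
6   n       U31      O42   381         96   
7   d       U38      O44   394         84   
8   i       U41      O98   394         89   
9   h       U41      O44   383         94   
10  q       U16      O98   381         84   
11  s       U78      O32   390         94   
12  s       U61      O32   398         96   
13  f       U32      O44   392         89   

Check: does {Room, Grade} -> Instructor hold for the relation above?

No

(Room=O44, Grade=89): rows 1, 13 → Instructor takes values {389, 392} — violation
(Room=O42, Grade=84): rows 2, 3 → Instructor = 395, 395 ✓
(Room=O42, Grade=94): row 4 → Instructor = 394 ✓
(Room=O42, Grade=89): row 5 → Instructor = 391 ✓
(Room=O42, Grade=96): row 6 → Instructor = 381 ✓
(Room=O44, Grade=84): row 7 → Instructor = 394 ✓
(Room=O98, Grade=89): row 8 → Instructor = 394 ✓
(Room=O44, Grade=94): row 9 → Instructor = 383 ✓
(Room=O98, Grade=84): row 10 → Instructor = 381 ✓
(Room=O32, Grade=94): row 11 → Instructor = 390 ✓
(Room=O32, Grade=96): row 12 → Instructor = 398 ✓
Two rows agree on {Room, Grade} but differ on Instructor, so {Room, Grade} -> Instructor does not hold.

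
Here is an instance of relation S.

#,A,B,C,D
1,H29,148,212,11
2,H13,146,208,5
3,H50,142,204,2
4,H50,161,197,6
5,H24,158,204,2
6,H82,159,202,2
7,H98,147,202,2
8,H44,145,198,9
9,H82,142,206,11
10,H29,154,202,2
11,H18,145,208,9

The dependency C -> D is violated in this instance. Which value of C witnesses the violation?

C=212: row 1 → D = 11 ✓
C=208: rows 2, 11 → D takes values {5, 9} — violation
C=204: rows 3, 5 → D = 2, 2 ✓
C=197: row 4 → D = 6 ✓
C=202: rows 6, 7, 10 → D = 2, 2, 2 ✓
C=198: row 8 → D = 9 ✓
C=206: row 9 → D = 11 ✓
The only C value with inconsistent D is C=208.

208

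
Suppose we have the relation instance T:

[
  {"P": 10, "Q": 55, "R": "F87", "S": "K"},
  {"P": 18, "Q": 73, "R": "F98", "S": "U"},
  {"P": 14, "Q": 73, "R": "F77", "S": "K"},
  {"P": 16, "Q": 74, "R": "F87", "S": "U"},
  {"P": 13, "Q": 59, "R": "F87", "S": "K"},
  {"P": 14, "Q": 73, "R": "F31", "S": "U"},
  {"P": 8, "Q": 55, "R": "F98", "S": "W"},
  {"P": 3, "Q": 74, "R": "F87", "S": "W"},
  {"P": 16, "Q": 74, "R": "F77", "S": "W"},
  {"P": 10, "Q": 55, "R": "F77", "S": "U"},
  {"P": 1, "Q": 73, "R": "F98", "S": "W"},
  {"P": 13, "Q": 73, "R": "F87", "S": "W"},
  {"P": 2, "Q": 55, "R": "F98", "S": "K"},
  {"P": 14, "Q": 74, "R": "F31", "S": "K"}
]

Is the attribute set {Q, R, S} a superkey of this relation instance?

All 14 rows have distinct {Q, R, S} values, so {Q, R, S} → (all attributes) holds and {Q, R, S} is a superkey.

Yes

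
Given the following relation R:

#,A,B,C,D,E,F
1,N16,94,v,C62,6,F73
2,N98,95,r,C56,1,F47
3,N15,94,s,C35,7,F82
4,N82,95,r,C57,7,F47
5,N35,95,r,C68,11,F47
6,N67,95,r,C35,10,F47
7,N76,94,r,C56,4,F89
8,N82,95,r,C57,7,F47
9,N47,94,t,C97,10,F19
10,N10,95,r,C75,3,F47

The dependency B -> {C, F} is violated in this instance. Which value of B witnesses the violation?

B=94: rows 1, 3, 7, 9 → {C,F} takes values {(v, F73), (s, F82), (r, F89), (t, F19)} — violation
B=95: rows 2, 4, 5, 6, 8, 10 → {C,F} = (r, F47), (r, F47), (r, F47), (r, F47), (r, F47), (r, F47) ✓
The only B value with inconsistent RHS is B=94.

94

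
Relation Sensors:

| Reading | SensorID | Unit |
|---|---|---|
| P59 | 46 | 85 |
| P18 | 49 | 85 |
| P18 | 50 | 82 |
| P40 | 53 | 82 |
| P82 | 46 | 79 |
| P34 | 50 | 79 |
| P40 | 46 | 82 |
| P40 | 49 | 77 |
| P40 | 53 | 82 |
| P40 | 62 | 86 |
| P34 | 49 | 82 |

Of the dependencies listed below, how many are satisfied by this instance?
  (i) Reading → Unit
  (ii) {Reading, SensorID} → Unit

1

(i) Reading → Unit: Reading=P18: 2 rows → Unit takes values {85, 82} — violation; Reading=P40: 5 rows → Unit takes values {82, 77, 86} — violation; Reading=P34: 2 rows → Unit takes values {79, 82} — violation — fails.
(ii) {Reading, SensorID} → Unit: every LHS value maps to a single RHS value — holds.
1 of the 2 dependencies holds.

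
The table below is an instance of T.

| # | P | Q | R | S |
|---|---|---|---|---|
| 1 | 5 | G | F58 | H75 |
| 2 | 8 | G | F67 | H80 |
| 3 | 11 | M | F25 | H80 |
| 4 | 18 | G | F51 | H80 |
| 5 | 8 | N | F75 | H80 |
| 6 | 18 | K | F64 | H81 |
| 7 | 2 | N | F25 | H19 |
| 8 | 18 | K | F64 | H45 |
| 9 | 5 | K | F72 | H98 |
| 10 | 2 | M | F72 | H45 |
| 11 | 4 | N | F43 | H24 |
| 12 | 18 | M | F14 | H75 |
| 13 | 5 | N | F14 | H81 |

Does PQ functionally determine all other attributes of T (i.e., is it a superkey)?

Rows 6 and 8 have the same PQ value (P=18, Q=K) but are distinct tuples, so PQ does not determine every attribute — not a superkey.

No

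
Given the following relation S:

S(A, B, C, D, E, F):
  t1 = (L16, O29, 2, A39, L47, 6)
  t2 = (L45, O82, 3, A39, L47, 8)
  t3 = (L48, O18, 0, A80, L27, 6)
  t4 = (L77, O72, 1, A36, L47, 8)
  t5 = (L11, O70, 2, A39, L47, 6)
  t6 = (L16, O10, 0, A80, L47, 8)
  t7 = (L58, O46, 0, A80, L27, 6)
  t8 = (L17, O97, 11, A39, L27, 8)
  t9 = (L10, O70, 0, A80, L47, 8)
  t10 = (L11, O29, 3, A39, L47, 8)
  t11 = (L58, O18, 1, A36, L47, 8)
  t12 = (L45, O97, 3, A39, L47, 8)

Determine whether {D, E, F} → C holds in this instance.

Yes

(D=A39, E=L47, F=6): rows 1, 5 → C = 2, 2 ✓
(D=A39, E=L47, F=8): rows 2, 10, 12 → C = 3, 3, 3 ✓
(D=A80, E=L27, F=6): rows 3, 7 → C = 0, 0 ✓
(D=A36, E=L47, F=8): rows 4, 11 → C = 1, 1 ✓
(D=A80, E=L47, F=8): rows 6, 9 → C = 0, 0 ✓
(D=A39, E=L27, F=8): row 8 → C = 11 ✓
Every {D, E, F} value is associated with a single C value, so {D, E, F} → C holds.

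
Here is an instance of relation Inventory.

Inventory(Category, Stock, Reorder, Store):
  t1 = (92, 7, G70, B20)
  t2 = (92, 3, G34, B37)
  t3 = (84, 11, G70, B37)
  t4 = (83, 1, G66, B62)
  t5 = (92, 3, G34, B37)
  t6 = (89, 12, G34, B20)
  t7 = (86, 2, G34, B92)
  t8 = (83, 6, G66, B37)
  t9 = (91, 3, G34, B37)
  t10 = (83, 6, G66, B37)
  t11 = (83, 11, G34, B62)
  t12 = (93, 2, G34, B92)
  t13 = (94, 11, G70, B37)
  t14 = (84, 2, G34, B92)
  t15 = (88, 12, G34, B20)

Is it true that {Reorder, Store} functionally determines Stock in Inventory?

(Reorder=G70, Store=B20): row 1 → Stock = 7 ✓
(Reorder=G34, Store=B37): rows 2, 5, 9 → Stock = 3, 3, 3 ✓
(Reorder=G70, Store=B37): rows 3, 13 → Stock = 11, 11 ✓
(Reorder=G66, Store=B62): row 4 → Stock = 1 ✓
(Reorder=G34, Store=B20): rows 6, 15 → Stock = 12, 12 ✓
(Reorder=G34, Store=B92): rows 7, 12, 14 → Stock = 2, 2, 2 ✓
(Reorder=G66, Store=B37): rows 8, 10 → Stock = 6, 6 ✓
(Reorder=G34, Store=B62): row 11 → Stock = 11 ✓
Every {Reorder, Store} value is associated with a single Stock value, so {Reorder, Store} → Stock holds.

Yes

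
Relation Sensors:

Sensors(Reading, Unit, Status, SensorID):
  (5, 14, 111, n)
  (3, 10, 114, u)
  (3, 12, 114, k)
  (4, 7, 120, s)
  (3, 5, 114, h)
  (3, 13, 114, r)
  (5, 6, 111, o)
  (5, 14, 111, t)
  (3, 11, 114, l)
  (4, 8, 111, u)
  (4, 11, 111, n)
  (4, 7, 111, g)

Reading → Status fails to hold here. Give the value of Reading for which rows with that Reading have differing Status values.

Reading=5: 3 rows → Status = 111, 111, 111 ✓
Reading=3: 5 rows → Status = 114, 114, 114, 114, 114 ✓
Reading=4: 4 rows → Status takes values {120, 111} — violation
The only Reading value with inconsistent Status is Reading=4.

4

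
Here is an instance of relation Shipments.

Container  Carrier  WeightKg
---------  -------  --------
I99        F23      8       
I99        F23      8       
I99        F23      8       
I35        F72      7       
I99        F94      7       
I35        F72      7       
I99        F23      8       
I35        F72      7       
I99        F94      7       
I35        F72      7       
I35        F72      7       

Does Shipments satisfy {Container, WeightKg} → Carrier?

Yes

(Container=I99, WeightKg=8): 4 rows → Carrier = F23, F23, F23, F23 ✓
(Container=I35, WeightKg=7): 5 rows → Carrier = F72, F72, F72, F72, F72 ✓
(Container=I99, WeightKg=7): 2 rows → Carrier = F94, F94 ✓
Every {Container, WeightKg} value is associated with a single Carrier value, so {Container, WeightKg} → Carrier holds.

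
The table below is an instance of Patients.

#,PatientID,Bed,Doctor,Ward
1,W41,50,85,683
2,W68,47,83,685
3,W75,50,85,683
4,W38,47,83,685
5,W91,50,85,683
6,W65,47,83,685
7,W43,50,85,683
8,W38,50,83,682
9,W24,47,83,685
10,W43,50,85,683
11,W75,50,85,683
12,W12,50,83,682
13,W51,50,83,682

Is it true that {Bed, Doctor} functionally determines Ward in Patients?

(Bed=50, Doctor=85): rows 1, 3, 5, 7, 10, 11 → Ward = 683, 683, 683, 683, 683, 683 ✓
(Bed=47, Doctor=83): rows 2, 4, 6, 9 → Ward = 685, 685, 685, 685 ✓
(Bed=50, Doctor=83): rows 8, 12, 13 → Ward = 682, 682, 682 ✓
Every {Bed, Doctor} value is associated with a single Ward value, so {Bed, Doctor} -> Ward holds.

Yes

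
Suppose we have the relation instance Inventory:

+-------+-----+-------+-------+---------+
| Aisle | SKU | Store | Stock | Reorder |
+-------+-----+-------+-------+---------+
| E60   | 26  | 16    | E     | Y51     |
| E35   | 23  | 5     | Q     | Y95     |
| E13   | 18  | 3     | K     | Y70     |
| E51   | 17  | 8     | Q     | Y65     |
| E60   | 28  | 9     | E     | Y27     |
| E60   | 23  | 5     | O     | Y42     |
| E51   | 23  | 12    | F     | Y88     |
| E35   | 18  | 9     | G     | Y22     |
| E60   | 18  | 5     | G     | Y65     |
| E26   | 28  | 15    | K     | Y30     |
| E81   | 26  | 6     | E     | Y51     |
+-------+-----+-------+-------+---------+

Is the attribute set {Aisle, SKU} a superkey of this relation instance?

Yes

All 11 rows have distinct {Aisle, SKU} values, so {Aisle, SKU} → (all attributes) holds and {Aisle, SKU} is a superkey.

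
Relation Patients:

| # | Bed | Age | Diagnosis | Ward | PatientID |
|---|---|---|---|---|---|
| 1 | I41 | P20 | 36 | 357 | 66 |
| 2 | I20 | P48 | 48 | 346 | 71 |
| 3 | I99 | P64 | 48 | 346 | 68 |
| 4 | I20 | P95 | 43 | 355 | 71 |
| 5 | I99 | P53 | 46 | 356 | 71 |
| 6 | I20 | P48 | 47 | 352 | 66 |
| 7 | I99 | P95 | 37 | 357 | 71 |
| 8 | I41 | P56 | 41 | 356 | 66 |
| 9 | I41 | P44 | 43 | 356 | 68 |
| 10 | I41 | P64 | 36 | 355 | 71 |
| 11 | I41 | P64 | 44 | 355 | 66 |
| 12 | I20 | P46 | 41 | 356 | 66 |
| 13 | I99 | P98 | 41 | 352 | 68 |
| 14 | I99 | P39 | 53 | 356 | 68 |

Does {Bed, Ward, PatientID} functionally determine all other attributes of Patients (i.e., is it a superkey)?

Yes

All 14 rows have distinct {Bed, Ward, PatientID} values, so {Bed, Ward, PatientID} → (all attributes) holds and {Bed, Ward, PatientID} is a superkey.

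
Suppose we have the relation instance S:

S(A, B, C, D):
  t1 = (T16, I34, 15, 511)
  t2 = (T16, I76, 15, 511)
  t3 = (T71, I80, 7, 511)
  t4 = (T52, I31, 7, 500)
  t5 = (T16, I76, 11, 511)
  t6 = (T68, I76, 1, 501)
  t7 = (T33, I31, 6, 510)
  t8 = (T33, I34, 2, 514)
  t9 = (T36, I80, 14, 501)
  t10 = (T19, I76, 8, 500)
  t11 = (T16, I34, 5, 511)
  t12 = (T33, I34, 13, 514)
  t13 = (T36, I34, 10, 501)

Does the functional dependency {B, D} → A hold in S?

(B=I34, D=511): rows 1, 11 → A = T16, T16 ✓
(B=I76, D=511): rows 2, 5 → A = T16, T16 ✓
(B=I80, D=511): row 3 → A = T71 ✓
(B=I31, D=500): row 4 → A = T52 ✓
(B=I76, D=501): row 6 → A = T68 ✓
(B=I31, D=510): row 7 → A = T33 ✓
(B=I34, D=514): rows 8, 12 → A = T33, T33 ✓
(B=I80, D=501): row 9 → A = T36 ✓
(B=I76, D=500): row 10 → A = T19 ✓
(B=I34, D=501): row 13 → A = T36 ✓
Every {B, D} value is associated with a single A value, so {B, D} → A holds.

Yes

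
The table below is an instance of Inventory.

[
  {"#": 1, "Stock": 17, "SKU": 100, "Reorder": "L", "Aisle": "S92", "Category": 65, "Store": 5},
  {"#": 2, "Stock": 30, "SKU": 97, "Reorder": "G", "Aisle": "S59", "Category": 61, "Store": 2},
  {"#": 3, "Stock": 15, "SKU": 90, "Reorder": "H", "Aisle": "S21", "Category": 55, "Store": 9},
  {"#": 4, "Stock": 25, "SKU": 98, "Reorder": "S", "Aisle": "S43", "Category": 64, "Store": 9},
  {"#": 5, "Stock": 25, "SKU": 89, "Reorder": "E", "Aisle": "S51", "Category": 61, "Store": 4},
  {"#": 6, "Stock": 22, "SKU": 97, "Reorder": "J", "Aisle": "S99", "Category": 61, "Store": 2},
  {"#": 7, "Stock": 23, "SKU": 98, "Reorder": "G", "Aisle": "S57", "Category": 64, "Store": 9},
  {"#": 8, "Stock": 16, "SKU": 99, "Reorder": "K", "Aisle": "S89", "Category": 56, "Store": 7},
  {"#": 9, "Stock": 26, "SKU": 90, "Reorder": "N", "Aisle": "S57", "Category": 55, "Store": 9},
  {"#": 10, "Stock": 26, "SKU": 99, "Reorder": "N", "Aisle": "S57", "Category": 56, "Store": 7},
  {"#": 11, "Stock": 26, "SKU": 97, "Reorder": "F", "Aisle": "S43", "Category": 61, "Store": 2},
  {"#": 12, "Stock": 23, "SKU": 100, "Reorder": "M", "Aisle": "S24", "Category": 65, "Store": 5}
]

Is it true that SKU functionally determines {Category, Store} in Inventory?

Yes

SKU=100: rows 1, 12 → {Category,Store} = (65, 5), (65, 5) ✓
SKU=97: rows 2, 6, 11 → {Category,Store} = (61, 2), (61, 2), (61, 2) ✓
SKU=90: rows 3, 9 → {Category,Store} = (55, 9), (55, 9) ✓
SKU=98: rows 4, 7 → {Category,Store} = (64, 9), (64, 9) ✓
SKU=89: row 5 → {Category,Store} = (61, 4) ✓
SKU=99: rows 8, 10 → {Category,Store} = (56, 7), (56, 7) ✓
Every SKU value is associated with a single {Category, Store} value, so SKU -> {Category, Store} holds.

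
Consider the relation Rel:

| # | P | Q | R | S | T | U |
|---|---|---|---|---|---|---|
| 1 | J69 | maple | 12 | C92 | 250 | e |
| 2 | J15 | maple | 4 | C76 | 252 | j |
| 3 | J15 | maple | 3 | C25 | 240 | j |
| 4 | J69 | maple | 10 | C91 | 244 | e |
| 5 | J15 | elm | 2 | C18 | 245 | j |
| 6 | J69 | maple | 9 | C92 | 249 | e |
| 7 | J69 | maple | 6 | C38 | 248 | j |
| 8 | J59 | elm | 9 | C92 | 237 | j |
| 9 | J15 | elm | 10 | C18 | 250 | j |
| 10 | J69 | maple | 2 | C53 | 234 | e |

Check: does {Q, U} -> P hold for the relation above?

No

(Q=maple, U=e): rows 1, 4, 6, 10 → P = J69, J69, J69, J69 ✓
(Q=maple, U=j): rows 2, 3, 7 → P takes values {J15, J69} — violation
(Q=elm, U=j): rows 5, 8, 9 → P takes values {J15, J59} — violation
Two rows agree on {Q, U} but differ on P, so {Q, U} -> P does not hold.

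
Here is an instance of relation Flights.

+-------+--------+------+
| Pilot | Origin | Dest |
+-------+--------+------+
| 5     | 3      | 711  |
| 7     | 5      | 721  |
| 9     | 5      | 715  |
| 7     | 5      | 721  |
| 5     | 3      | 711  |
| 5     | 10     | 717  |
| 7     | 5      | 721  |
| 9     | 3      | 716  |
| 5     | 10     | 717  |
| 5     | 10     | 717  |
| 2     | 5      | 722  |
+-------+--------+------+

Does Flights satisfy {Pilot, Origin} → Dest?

Yes

(Pilot=5, Origin=3): 2 rows → Dest = 711, 711 ✓
(Pilot=7, Origin=5): 3 rows → Dest = 721, 721, 721 ✓
(Pilot=9, Origin=5): 1 row → Dest = 715 ✓
(Pilot=5, Origin=10): 3 rows → Dest = 717, 717, 717 ✓
(Pilot=9, Origin=3): 1 row → Dest = 716 ✓
(Pilot=2, Origin=5): 1 row → Dest = 722 ✓
Every {Pilot, Origin} value is associated with a single Dest value, so {Pilot, Origin} → Dest holds.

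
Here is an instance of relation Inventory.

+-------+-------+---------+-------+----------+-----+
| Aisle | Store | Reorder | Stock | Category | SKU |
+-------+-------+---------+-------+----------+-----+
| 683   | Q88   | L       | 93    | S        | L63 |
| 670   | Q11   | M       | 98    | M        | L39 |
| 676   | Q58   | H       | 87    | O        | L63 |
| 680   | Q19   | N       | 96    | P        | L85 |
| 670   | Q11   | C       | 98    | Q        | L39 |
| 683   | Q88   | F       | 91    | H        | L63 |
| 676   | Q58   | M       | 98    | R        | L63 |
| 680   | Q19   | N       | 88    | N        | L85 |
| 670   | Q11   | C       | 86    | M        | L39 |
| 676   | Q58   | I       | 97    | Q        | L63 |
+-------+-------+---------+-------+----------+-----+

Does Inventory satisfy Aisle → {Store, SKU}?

Yes

Aisle=683: 2 rows → {Store,SKU} = (Q88, L63), (Q88, L63) ✓
Aisle=670: 3 rows → {Store,SKU} = (Q11, L39), (Q11, L39), (Q11, L39) ✓
Aisle=676: 3 rows → {Store,SKU} = (Q58, L63), (Q58, L63), (Q58, L63) ✓
Aisle=680: 2 rows → {Store,SKU} = (Q19, L85), (Q19, L85) ✓
Every Aisle value is associated with a single {Store, SKU} value, so Aisle → {Store, SKU} holds.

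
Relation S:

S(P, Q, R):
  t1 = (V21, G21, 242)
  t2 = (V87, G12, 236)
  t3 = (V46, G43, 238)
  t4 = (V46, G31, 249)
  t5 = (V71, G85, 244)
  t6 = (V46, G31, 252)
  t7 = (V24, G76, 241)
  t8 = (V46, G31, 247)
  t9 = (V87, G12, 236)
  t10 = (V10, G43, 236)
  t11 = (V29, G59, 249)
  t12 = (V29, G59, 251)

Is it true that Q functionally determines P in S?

No

Q=G21: row 1 → P = V21 ✓
Q=G12: rows 2, 9 → P = V87, V87 ✓
Q=G43: rows 3, 10 → P takes values {V46, V10} — violation
Q=G31: rows 4, 6, 8 → P = V46, V46, V46 ✓
Q=G85: row 5 → P = V71 ✓
Q=G76: row 7 → P = V24 ✓
Q=G59: rows 11, 12 → P = V29, V29 ✓
Two rows agree on Q but differ on P, so Q → P does not hold.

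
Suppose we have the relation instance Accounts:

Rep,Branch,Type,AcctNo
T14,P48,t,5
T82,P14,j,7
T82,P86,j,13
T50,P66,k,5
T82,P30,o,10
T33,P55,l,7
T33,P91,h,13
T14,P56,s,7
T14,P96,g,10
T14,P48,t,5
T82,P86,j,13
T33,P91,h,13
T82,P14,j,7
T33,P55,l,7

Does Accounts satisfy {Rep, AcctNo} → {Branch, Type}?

(Rep=T14, AcctNo=5): 2 rows → {Branch,Type} = (P48, t), (P48, t) ✓
(Rep=T82, AcctNo=7): 2 rows → {Branch,Type} = (P14, j), (P14, j) ✓
(Rep=T82, AcctNo=13): 2 rows → {Branch,Type} = (P86, j), (P86, j) ✓
(Rep=T50, AcctNo=5): 1 row → {Branch,Type} = (P66, k) ✓
(Rep=T82, AcctNo=10): 1 row → {Branch,Type} = (P30, o) ✓
(Rep=T33, AcctNo=7): 2 rows → {Branch,Type} = (P55, l), (P55, l) ✓
(Rep=T33, AcctNo=13): 2 rows → {Branch,Type} = (P91, h), (P91, h) ✓
(Rep=T14, AcctNo=7): 1 row → {Branch,Type} = (P56, s) ✓
(Rep=T14, AcctNo=10): 1 row → {Branch,Type} = (P96, g) ✓
Every {Rep, AcctNo} value is associated with a single {Branch, Type} value, so {Rep, AcctNo} → {Branch, Type} holds.

Yes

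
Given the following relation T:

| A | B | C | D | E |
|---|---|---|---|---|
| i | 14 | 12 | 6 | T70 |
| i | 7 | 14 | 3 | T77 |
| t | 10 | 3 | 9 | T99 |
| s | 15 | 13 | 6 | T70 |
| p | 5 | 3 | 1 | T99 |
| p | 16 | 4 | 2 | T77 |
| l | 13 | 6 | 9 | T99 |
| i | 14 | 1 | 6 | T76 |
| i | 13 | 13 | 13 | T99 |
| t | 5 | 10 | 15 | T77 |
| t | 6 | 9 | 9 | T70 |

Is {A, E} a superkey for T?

All 11 rows have distinct {A, E} values, so {A, E} → (all attributes) holds and {A, E} is a superkey.

Yes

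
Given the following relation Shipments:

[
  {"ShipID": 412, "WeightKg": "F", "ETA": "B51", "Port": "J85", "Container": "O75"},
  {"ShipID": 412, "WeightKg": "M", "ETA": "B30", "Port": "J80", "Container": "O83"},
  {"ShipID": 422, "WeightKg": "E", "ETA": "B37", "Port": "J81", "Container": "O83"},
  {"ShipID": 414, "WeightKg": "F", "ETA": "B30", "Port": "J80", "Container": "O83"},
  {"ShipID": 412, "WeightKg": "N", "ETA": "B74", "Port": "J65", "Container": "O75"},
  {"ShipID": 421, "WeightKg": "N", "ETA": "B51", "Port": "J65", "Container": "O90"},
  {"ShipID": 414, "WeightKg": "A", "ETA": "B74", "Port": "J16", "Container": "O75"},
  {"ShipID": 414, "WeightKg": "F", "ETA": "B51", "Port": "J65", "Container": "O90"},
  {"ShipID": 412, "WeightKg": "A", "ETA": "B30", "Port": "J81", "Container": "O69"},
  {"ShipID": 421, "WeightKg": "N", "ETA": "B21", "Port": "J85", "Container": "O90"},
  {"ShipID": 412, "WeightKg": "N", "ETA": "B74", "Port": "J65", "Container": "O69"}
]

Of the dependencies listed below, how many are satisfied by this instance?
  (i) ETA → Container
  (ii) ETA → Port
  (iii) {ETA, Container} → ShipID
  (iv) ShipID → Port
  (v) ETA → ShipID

0

(i) ETA → Container: ETA=B51: 3 rows → Container takes values {O75, O90} — violation; ETA=B30: 3 rows → Container takes values {O83, O69} — violation; ETA=B74: 3 rows → Container takes values {O75, O69} — violation — fails.
(ii) ETA → Port: ETA=B51: 3 rows → Port takes values {J85, J65} — violation; ETA=B30: 3 rows → Port takes values {J80, J81} — violation; ETA=B74: 3 rows → Port takes values {J65, J16} — violation — fails.
(iii) {ETA, Container} → ShipID: (ETA=B30, Container=O83): 2 rows → ShipID takes values {412, 414} — violation; (ETA=B74, Container=O75): 2 rows → ShipID takes values {412, 414} — violation; (ETA=B51, Container=O90): 2 rows → ShipID takes values {421, 414} — violation — fails.
(iv) ShipID → Port: ShipID=412: 5 rows → Port takes values {J85, J80, J65, J81} — violation; ShipID=414: 3 rows → Port takes values {J80, J16, J65} — violation; ShipID=421: 2 rows → Port takes values {J65, J85} — violation — fails.
(v) ETA → ShipID: ETA=B51: 3 rows → ShipID takes values {412, 421, 414} — violation; ETA=B30: 3 rows → ShipID takes values {412, 414} — violation; ETA=B74: 3 rows → ShipID takes values {412, 414} — violation — fails.
None of the 5 dependencies hold.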